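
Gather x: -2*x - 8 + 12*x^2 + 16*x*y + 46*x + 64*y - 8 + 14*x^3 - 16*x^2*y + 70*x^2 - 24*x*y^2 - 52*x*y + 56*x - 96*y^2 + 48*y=14*x^3 + x^2*(82 - 16*y) + x*(-24*y^2 - 36*y + 100) - 96*y^2 + 112*y - 16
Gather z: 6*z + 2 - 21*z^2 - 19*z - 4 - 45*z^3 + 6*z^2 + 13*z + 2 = -45*z^3 - 15*z^2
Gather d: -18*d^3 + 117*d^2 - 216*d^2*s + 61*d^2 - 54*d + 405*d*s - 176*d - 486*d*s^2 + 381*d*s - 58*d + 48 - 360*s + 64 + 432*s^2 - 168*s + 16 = -18*d^3 + d^2*(178 - 216*s) + d*(-486*s^2 + 786*s - 288) + 432*s^2 - 528*s + 128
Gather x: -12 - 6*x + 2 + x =-5*x - 10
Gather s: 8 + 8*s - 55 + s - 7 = 9*s - 54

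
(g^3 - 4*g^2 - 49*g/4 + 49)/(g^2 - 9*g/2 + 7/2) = (g^2 - g/2 - 14)/(g - 1)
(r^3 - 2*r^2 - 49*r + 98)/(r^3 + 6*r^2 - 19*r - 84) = (r^2 - 9*r + 14)/(r^2 - r - 12)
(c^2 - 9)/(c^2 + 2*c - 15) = (c + 3)/(c + 5)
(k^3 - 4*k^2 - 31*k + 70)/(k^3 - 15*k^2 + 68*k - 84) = (k + 5)/(k - 6)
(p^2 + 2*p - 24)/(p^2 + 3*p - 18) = (p - 4)/(p - 3)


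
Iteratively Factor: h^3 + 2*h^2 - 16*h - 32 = (h - 4)*(h^2 + 6*h + 8) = (h - 4)*(h + 4)*(h + 2)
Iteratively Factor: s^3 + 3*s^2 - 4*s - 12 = (s - 2)*(s^2 + 5*s + 6) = (s - 2)*(s + 2)*(s + 3)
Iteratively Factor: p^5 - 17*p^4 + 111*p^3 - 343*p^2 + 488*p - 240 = (p - 5)*(p^4 - 12*p^3 + 51*p^2 - 88*p + 48) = (p - 5)*(p - 1)*(p^3 - 11*p^2 + 40*p - 48) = (p - 5)*(p - 4)*(p - 1)*(p^2 - 7*p + 12) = (p - 5)*(p - 4)^2*(p - 1)*(p - 3)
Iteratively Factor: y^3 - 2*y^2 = (y)*(y^2 - 2*y) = y^2*(y - 2)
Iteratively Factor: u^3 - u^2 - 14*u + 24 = (u - 2)*(u^2 + u - 12) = (u - 2)*(u + 4)*(u - 3)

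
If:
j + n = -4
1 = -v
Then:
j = -n - 4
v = -1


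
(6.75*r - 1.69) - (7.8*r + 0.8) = -1.05*r - 2.49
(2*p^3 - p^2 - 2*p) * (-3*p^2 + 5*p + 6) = -6*p^5 + 13*p^4 + 13*p^3 - 16*p^2 - 12*p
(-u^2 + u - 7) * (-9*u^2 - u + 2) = 9*u^4 - 8*u^3 + 60*u^2 + 9*u - 14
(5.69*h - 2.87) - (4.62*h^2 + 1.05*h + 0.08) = -4.62*h^2 + 4.64*h - 2.95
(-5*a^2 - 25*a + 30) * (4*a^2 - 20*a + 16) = -20*a^4 + 540*a^2 - 1000*a + 480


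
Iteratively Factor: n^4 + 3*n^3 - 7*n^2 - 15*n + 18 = (n - 1)*(n^3 + 4*n^2 - 3*n - 18) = (n - 1)*(n + 3)*(n^2 + n - 6) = (n - 1)*(n + 3)^2*(n - 2)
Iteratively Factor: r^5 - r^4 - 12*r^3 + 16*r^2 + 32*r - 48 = (r - 2)*(r^4 + r^3 - 10*r^2 - 4*r + 24) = (r - 2)^2*(r^3 + 3*r^2 - 4*r - 12) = (r - 2)^3*(r^2 + 5*r + 6) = (r - 2)^3*(r + 2)*(r + 3)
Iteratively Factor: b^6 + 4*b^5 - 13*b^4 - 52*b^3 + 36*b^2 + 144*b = (b + 3)*(b^5 + b^4 - 16*b^3 - 4*b^2 + 48*b) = b*(b + 3)*(b^4 + b^3 - 16*b^2 - 4*b + 48) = b*(b - 3)*(b + 3)*(b^3 + 4*b^2 - 4*b - 16) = b*(b - 3)*(b + 3)*(b + 4)*(b^2 - 4) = b*(b - 3)*(b + 2)*(b + 3)*(b + 4)*(b - 2)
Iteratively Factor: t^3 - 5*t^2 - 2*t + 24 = (t + 2)*(t^2 - 7*t + 12) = (t - 4)*(t + 2)*(t - 3)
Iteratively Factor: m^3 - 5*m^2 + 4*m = (m - 1)*(m^2 - 4*m) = m*(m - 1)*(m - 4)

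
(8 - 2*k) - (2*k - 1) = 9 - 4*k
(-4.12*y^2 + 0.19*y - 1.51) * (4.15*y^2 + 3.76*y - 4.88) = -17.098*y^4 - 14.7027*y^3 + 14.5535*y^2 - 6.6048*y + 7.3688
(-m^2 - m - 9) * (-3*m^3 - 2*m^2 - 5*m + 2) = 3*m^5 + 5*m^4 + 34*m^3 + 21*m^2 + 43*m - 18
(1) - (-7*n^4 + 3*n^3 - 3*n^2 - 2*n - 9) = 7*n^4 - 3*n^3 + 3*n^2 + 2*n + 10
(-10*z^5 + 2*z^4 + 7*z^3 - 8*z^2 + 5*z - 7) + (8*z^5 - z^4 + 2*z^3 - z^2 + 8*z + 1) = -2*z^5 + z^4 + 9*z^3 - 9*z^2 + 13*z - 6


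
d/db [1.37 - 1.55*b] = -1.55000000000000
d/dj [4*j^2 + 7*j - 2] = 8*j + 7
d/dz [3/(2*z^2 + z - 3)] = 3*(-4*z - 1)/(2*z^2 + z - 3)^2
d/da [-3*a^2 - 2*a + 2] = -6*a - 2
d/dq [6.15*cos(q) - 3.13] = -6.15*sin(q)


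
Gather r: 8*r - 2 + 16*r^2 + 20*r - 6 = 16*r^2 + 28*r - 8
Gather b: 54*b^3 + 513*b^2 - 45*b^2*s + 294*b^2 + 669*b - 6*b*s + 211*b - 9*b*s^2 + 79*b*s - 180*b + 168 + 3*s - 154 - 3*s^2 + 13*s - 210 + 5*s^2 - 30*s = 54*b^3 + b^2*(807 - 45*s) + b*(-9*s^2 + 73*s + 700) + 2*s^2 - 14*s - 196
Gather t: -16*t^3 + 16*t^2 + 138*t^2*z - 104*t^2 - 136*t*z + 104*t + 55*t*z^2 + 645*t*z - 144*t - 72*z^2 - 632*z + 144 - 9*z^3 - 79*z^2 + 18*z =-16*t^3 + t^2*(138*z - 88) + t*(55*z^2 + 509*z - 40) - 9*z^3 - 151*z^2 - 614*z + 144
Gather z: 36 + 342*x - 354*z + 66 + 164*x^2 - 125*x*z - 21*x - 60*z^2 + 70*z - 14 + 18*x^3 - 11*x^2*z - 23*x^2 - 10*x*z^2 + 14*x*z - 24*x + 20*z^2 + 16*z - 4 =18*x^3 + 141*x^2 + 297*x + z^2*(-10*x - 40) + z*(-11*x^2 - 111*x - 268) + 84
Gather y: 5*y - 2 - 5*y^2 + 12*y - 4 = -5*y^2 + 17*y - 6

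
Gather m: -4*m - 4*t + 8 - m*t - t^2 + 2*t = m*(-t - 4) - t^2 - 2*t + 8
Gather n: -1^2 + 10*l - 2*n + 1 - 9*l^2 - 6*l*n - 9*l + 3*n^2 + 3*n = -9*l^2 + l + 3*n^2 + n*(1 - 6*l)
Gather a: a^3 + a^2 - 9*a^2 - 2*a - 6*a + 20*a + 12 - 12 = a^3 - 8*a^2 + 12*a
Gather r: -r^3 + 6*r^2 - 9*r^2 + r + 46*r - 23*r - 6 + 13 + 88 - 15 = -r^3 - 3*r^2 + 24*r + 80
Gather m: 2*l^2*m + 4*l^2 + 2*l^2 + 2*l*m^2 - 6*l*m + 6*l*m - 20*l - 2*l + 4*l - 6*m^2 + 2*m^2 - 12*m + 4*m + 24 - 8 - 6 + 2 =6*l^2 - 18*l + m^2*(2*l - 4) + m*(2*l^2 - 8) + 12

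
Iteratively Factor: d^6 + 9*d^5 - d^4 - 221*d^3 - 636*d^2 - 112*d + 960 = (d + 4)*(d^5 + 5*d^4 - 21*d^3 - 137*d^2 - 88*d + 240) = (d + 3)*(d + 4)*(d^4 + 2*d^3 - 27*d^2 - 56*d + 80) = (d - 1)*(d + 3)*(d + 4)*(d^3 + 3*d^2 - 24*d - 80) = (d - 1)*(d + 3)*(d + 4)^2*(d^2 - d - 20) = (d - 5)*(d - 1)*(d + 3)*(d + 4)^2*(d + 4)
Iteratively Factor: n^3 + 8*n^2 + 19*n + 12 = (n + 3)*(n^2 + 5*n + 4) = (n + 1)*(n + 3)*(n + 4)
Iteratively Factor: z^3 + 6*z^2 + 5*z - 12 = (z - 1)*(z^2 + 7*z + 12) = (z - 1)*(z + 3)*(z + 4)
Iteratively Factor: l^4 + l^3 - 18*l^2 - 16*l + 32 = (l + 4)*(l^3 - 3*l^2 - 6*l + 8) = (l - 4)*(l + 4)*(l^2 + l - 2) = (l - 4)*(l + 2)*(l + 4)*(l - 1)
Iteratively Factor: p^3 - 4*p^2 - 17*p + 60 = (p + 4)*(p^2 - 8*p + 15) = (p - 5)*(p + 4)*(p - 3)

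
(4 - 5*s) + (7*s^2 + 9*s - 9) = 7*s^2 + 4*s - 5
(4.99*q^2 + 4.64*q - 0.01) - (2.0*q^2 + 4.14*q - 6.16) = 2.99*q^2 + 0.5*q + 6.15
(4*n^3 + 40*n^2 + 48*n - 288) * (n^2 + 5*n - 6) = 4*n^5 + 60*n^4 + 224*n^3 - 288*n^2 - 1728*n + 1728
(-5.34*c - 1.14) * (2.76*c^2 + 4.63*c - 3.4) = -14.7384*c^3 - 27.8706*c^2 + 12.8778*c + 3.876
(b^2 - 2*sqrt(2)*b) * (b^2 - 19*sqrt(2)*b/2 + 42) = b^4 - 23*sqrt(2)*b^3/2 + 80*b^2 - 84*sqrt(2)*b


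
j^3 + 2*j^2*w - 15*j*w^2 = j*(j - 3*w)*(j + 5*w)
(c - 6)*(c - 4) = c^2 - 10*c + 24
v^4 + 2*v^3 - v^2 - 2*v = v*(v - 1)*(v + 1)*(v + 2)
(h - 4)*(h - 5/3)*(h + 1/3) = h^3 - 16*h^2/3 + 43*h/9 + 20/9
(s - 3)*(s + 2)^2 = s^3 + s^2 - 8*s - 12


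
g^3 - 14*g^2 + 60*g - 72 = (g - 6)^2*(g - 2)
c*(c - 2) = c^2 - 2*c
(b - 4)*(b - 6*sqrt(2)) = b^2 - 6*sqrt(2)*b - 4*b + 24*sqrt(2)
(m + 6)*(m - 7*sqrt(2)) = m^2 - 7*sqrt(2)*m + 6*m - 42*sqrt(2)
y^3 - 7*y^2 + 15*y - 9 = (y - 3)^2*(y - 1)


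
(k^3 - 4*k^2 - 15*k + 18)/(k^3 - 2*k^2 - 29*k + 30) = (k + 3)/(k + 5)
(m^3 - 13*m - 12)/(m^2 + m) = m - 1 - 12/m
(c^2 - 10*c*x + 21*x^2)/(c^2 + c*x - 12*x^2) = (c - 7*x)/(c + 4*x)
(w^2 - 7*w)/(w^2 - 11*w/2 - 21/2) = 2*w/(2*w + 3)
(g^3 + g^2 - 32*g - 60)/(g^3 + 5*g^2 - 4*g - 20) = (g - 6)/(g - 2)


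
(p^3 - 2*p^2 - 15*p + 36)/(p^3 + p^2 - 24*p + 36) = (p^2 + p - 12)/(p^2 + 4*p - 12)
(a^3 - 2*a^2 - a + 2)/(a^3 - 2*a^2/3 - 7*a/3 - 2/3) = 3*(a - 1)/(3*a + 1)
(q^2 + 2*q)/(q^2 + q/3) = 3*(q + 2)/(3*q + 1)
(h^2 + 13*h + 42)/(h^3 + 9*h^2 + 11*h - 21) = (h + 6)/(h^2 + 2*h - 3)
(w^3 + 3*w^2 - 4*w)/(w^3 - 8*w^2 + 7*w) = (w + 4)/(w - 7)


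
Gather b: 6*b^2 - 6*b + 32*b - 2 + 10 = 6*b^2 + 26*b + 8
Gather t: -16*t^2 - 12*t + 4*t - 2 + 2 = -16*t^2 - 8*t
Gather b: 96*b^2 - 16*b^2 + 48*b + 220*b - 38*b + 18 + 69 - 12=80*b^2 + 230*b + 75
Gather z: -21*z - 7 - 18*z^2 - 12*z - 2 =-18*z^2 - 33*z - 9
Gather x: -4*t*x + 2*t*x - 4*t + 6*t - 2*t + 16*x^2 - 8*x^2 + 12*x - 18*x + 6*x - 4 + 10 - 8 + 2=-2*t*x + 8*x^2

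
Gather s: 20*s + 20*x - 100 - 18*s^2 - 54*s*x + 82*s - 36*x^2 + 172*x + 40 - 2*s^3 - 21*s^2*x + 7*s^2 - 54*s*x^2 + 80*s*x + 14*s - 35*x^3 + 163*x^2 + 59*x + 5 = -2*s^3 + s^2*(-21*x - 11) + s*(-54*x^2 + 26*x + 116) - 35*x^3 + 127*x^2 + 251*x - 55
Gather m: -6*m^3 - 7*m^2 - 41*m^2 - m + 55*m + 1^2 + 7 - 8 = -6*m^3 - 48*m^2 + 54*m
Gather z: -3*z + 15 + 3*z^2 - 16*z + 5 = 3*z^2 - 19*z + 20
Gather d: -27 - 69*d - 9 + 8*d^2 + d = 8*d^2 - 68*d - 36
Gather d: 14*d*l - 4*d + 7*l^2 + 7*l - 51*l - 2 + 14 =d*(14*l - 4) + 7*l^2 - 44*l + 12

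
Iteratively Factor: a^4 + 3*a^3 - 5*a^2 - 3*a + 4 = (a - 1)*(a^3 + 4*a^2 - a - 4) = (a - 1)^2*(a^2 + 5*a + 4) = (a - 1)^2*(a + 1)*(a + 4)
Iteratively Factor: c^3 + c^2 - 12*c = (c - 3)*(c^2 + 4*c) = (c - 3)*(c + 4)*(c)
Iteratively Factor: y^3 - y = (y - 1)*(y^2 + y) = (y - 1)*(y + 1)*(y)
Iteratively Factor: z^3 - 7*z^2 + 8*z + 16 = (z + 1)*(z^2 - 8*z + 16) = (z - 4)*(z + 1)*(z - 4)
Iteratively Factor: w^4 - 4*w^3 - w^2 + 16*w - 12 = (w - 2)*(w^3 - 2*w^2 - 5*w + 6) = (w - 2)*(w - 1)*(w^2 - w - 6) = (w - 2)*(w - 1)*(w + 2)*(w - 3)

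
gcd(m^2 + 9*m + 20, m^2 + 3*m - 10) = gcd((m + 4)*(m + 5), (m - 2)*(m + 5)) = m + 5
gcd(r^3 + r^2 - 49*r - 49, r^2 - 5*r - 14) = r - 7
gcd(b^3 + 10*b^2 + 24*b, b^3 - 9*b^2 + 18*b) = b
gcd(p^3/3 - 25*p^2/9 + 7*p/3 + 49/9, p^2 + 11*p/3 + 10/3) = 1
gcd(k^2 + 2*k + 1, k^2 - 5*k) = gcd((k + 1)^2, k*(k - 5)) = 1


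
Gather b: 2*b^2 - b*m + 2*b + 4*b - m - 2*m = 2*b^2 + b*(6 - m) - 3*m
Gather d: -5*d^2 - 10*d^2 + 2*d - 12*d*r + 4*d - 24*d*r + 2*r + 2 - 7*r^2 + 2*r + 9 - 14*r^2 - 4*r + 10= -15*d^2 + d*(6 - 36*r) - 21*r^2 + 21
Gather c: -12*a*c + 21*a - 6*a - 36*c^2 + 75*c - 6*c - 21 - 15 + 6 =15*a - 36*c^2 + c*(69 - 12*a) - 30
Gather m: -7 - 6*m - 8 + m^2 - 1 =m^2 - 6*m - 16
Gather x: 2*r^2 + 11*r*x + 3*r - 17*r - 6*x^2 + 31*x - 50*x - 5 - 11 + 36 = 2*r^2 - 14*r - 6*x^2 + x*(11*r - 19) + 20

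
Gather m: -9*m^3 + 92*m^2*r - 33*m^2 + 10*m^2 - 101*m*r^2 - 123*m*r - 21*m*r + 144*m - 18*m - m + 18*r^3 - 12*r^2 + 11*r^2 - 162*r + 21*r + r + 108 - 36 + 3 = -9*m^3 + m^2*(92*r - 23) + m*(-101*r^2 - 144*r + 125) + 18*r^3 - r^2 - 140*r + 75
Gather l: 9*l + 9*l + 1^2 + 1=18*l + 2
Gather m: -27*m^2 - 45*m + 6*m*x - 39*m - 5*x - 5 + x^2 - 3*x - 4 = -27*m^2 + m*(6*x - 84) + x^2 - 8*x - 9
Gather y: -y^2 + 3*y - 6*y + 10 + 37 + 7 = -y^2 - 3*y + 54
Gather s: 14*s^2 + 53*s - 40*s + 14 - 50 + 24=14*s^2 + 13*s - 12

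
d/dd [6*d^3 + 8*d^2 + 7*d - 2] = 18*d^2 + 16*d + 7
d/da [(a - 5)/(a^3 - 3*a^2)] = (a*(a - 3) - 3*(a - 5)*(a - 2))/(a^3*(a - 3)^2)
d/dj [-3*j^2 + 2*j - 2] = 2 - 6*j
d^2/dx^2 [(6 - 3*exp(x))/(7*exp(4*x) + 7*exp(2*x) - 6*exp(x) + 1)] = 3*(2*((exp(x) - 2)*(56*exp(3*x) + 14*exp(x) - 3) + 2*(14*exp(3*x) + 7*exp(x) - 3)*exp(x))*(7*exp(4*x) + 7*exp(2*x) - 6*exp(x) + 1) - 8*(exp(x) - 2)*(14*exp(3*x) + 7*exp(x) - 3)^2*exp(x) - (7*exp(4*x) + 7*exp(2*x) - 6*exp(x) + 1)^2)*exp(x)/(7*exp(4*x) + 7*exp(2*x) - 6*exp(x) + 1)^3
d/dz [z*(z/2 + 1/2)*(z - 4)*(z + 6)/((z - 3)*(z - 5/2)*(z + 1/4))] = 4*(8*z^6 - 84*z^5 + 197*z^4 + 738*z^3 - 1951*z^2 - 660*z - 360)/(64*z^6 - 672*z^5 + 2548*z^4 - 3876*z^3 + 1141*z^2 + 1470*z + 225)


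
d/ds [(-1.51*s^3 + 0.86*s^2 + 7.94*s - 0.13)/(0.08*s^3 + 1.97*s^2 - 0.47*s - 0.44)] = (-3.0435*s^4 + 0.149*s^3 - 14.0216*s^2 - 0.2446*s - 3.5547)/(0.0064*s^6 + 0.3152*s^5 + 3.8057*s^4 - 1.9222*s^3 - 1.5127*s^2 + 0.4136*s + 0.1936)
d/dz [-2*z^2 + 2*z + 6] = 2 - 4*z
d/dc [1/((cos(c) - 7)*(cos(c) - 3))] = 2*(cos(c) - 5)*sin(c)/((cos(c) - 7)^2*(cos(c) - 3)^2)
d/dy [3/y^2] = -6/y^3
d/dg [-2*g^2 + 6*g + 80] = 6 - 4*g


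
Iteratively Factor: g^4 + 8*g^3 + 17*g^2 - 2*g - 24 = (g + 4)*(g^3 + 4*g^2 + g - 6) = (g + 2)*(g + 4)*(g^2 + 2*g - 3) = (g - 1)*(g + 2)*(g + 4)*(g + 3)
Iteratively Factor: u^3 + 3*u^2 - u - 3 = (u - 1)*(u^2 + 4*u + 3) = (u - 1)*(u + 1)*(u + 3)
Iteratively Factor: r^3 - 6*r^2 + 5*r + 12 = (r - 4)*(r^2 - 2*r - 3) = (r - 4)*(r + 1)*(r - 3)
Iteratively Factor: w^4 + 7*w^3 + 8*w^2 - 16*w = (w + 4)*(w^3 + 3*w^2 - 4*w) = (w - 1)*(w + 4)*(w^2 + 4*w) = w*(w - 1)*(w + 4)*(w + 4)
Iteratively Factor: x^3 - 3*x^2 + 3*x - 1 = (x - 1)*(x^2 - 2*x + 1) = (x - 1)^2*(x - 1)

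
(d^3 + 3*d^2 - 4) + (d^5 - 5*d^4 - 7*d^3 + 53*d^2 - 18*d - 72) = d^5 - 5*d^4 - 6*d^3 + 56*d^2 - 18*d - 76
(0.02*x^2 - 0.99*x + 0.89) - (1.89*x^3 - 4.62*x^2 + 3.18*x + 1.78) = -1.89*x^3 + 4.64*x^2 - 4.17*x - 0.89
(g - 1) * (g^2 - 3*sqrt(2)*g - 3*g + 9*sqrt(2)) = g^3 - 3*sqrt(2)*g^2 - 4*g^2 + 3*g + 12*sqrt(2)*g - 9*sqrt(2)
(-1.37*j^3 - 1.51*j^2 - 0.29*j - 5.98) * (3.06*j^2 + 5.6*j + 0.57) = -4.1922*j^5 - 12.2926*j^4 - 10.1243*j^3 - 20.7835*j^2 - 33.6533*j - 3.4086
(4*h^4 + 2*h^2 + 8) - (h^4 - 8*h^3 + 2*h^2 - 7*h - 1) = 3*h^4 + 8*h^3 + 7*h + 9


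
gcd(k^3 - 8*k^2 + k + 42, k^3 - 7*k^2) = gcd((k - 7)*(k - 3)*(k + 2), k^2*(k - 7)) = k - 7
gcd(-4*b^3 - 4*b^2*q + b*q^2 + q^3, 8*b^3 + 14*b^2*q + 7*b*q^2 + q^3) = 2*b^2 + 3*b*q + q^2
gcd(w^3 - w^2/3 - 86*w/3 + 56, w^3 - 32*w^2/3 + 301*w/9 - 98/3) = w - 7/3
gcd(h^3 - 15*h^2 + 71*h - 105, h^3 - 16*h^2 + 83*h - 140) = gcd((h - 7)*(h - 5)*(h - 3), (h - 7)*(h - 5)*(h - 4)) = h^2 - 12*h + 35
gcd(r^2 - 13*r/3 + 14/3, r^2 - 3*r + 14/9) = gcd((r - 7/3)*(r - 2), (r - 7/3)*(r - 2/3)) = r - 7/3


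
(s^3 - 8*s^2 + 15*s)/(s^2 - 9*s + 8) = s*(s^2 - 8*s + 15)/(s^2 - 9*s + 8)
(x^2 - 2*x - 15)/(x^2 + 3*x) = (x - 5)/x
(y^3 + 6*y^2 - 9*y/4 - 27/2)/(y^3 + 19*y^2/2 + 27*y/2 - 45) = (y + 3/2)/(y + 5)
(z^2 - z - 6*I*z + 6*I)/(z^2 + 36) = (z - 1)/(z + 6*I)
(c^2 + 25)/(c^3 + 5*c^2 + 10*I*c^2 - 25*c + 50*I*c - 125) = (c - 5*I)/(c^2 + 5*c*(1 + I) + 25*I)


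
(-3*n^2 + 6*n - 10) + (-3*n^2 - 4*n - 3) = -6*n^2 + 2*n - 13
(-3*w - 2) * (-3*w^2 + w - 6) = 9*w^3 + 3*w^2 + 16*w + 12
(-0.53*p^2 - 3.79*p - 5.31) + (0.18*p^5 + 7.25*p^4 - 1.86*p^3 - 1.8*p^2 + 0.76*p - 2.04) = 0.18*p^5 + 7.25*p^4 - 1.86*p^3 - 2.33*p^2 - 3.03*p - 7.35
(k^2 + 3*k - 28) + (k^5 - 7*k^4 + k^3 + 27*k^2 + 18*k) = k^5 - 7*k^4 + k^3 + 28*k^2 + 21*k - 28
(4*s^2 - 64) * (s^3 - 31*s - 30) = 4*s^5 - 188*s^3 - 120*s^2 + 1984*s + 1920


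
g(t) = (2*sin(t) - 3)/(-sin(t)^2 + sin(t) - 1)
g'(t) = (2*sin(t)*cos(t) - cos(t))*(2*sin(t) - 3)/(-sin(t)^2 + sin(t) - 1)^2 + 2*cos(t)/(-sin(t)^2 + sin(t) - 1)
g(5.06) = 1.73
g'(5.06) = 0.36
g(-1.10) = 1.78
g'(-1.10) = 0.50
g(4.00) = 1.94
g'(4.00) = -0.81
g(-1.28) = 1.71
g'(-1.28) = 0.30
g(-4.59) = 1.02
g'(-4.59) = 0.37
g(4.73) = 1.67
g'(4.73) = 0.02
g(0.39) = 2.93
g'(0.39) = -1.57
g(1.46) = 1.02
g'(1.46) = -0.33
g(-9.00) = 2.42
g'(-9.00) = -1.39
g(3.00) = 3.09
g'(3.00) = -0.25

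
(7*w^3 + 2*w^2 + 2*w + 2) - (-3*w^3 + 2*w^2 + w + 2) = 10*w^3 + w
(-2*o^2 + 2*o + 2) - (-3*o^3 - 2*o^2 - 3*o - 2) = 3*o^3 + 5*o + 4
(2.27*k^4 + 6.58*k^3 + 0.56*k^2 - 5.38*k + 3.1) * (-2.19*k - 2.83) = -4.9713*k^5 - 20.8343*k^4 - 19.8478*k^3 + 10.1974*k^2 + 8.4364*k - 8.773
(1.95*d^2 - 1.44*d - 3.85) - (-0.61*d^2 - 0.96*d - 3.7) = 2.56*d^2 - 0.48*d - 0.15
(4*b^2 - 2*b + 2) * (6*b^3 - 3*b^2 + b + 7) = 24*b^5 - 24*b^4 + 22*b^3 + 20*b^2 - 12*b + 14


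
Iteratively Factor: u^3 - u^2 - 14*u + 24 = (u - 2)*(u^2 + u - 12) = (u - 3)*(u - 2)*(u + 4)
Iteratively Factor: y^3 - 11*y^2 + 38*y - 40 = (y - 5)*(y^2 - 6*y + 8) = (y - 5)*(y - 4)*(y - 2)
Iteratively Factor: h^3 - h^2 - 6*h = (h - 3)*(h^2 + 2*h) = (h - 3)*(h + 2)*(h)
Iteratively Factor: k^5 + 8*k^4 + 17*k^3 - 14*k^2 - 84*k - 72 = (k + 2)*(k^4 + 6*k^3 + 5*k^2 - 24*k - 36) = (k - 2)*(k + 2)*(k^3 + 8*k^2 + 21*k + 18) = (k - 2)*(k + 2)*(k + 3)*(k^2 + 5*k + 6) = (k - 2)*(k + 2)^2*(k + 3)*(k + 3)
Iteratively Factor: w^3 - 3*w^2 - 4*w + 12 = (w - 3)*(w^2 - 4) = (w - 3)*(w - 2)*(w + 2)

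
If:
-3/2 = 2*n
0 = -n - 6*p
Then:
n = -3/4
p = 1/8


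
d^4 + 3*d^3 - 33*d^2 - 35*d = d*(d - 5)*(d + 1)*(d + 7)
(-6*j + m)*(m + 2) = -6*j*m - 12*j + m^2 + 2*m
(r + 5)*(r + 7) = r^2 + 12*r + 35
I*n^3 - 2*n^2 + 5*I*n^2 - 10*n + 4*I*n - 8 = (n + 4)*(n + 2*I)*(I*n + I)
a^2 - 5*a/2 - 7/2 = (a - 7/2)*(a + 1)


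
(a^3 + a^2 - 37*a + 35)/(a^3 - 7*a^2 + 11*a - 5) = (a + 7)/(a - 1)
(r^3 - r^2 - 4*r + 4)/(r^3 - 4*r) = (r - 1)/r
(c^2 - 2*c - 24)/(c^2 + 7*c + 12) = (c - 6)/(c + 3)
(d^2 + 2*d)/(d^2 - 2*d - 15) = d*(d + 2)/(d^2 - 2*d - 15)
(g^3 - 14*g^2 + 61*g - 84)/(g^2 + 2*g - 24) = (g^2 - 10*g + 21)/(g + 6)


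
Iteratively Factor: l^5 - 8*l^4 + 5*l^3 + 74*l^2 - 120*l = (l - 5)*(l^4 - 3*l^3 - 10*l^2 + 24*l) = (l - 5)*(l - 4)*(l^3 + l^2 - 6*l) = (l - 5)*(l - 4)*(l + 3)*(l^2 - 2*l) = (l - 5)*(l - 4)*(l - 2)*(l + 3)*(l)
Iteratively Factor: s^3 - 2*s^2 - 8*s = (s - 4)*(s^2 + 2*s) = (s - 4)*(s + 2)*(s)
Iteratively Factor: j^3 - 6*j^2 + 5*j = (j - 1)*(j^2 - 5*j) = (j - 5)*(j - 1)*(j)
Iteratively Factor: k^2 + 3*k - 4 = (k - 1)*(k + 4)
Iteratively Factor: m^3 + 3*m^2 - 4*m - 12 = (m + 2)*(m^2 + m - 6) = (m + 2)*(m + 3)*(m - 2)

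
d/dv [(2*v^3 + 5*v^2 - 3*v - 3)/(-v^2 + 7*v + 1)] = 2*(-v^4 + 14*v^3 + 19*v^2 + 2*v + 9)/(v^4 - 14*v^3 + 47*v^2 + 14*v + 1)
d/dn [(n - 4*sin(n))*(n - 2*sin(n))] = -6*n*cos(n) + 2*n - 6*sin(n) + 8*sin(2*n)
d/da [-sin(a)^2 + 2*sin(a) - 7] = 2*(1 - sin(a))*cos(a)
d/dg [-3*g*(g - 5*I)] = -6*g + 15*I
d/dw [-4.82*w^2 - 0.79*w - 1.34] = -9.64*w - 0.79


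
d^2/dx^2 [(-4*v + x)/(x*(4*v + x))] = 2*(-64*v^3 - 48*v^2*x - 12*v*x^2 + x^3)/(x^3*(64*v^3 + 48*v^2*x + 12*v*x^2 + x^3))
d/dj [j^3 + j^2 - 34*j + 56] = 3*j^2 + 2*j - 34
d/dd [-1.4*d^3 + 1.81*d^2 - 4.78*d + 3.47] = -4.2*d^2 + 3.62*d - 4.78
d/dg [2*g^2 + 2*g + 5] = 4*g + 2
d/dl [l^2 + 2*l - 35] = 2*l + 2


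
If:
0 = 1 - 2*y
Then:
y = 1/2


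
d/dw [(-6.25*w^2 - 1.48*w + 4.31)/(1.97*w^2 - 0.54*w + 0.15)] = (6.2906*w^2 - 18.8564*w + 2.1054)/(3.8809*w^4 - 2.1276*w^3 + 0.8826*w^2 - 0.162*w + 0.0225)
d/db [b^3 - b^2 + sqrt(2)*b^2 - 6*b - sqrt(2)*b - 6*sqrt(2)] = 3*b^2 - 2*b + 2*sqrt(2)*b - 6 - sqrt(2)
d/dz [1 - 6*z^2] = -12*z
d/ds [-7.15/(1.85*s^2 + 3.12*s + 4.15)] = (26.455*s + 22.308)/(1.85*s^2 + 3.12*s + 4.15)^2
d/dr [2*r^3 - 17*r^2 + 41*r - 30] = 6*r^2 - 34*r + 41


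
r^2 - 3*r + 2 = (r - 2)*(r - 1)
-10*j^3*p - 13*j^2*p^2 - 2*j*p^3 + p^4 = p*(-5*j + p)*(j + p)*(2*j + p)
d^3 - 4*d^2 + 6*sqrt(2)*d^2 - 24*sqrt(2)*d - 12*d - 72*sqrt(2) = (d - 6)*(d + 2)*(d + 6*sqrt(2))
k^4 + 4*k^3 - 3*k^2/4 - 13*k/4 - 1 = (k - 1)*(k + 1/2)^2*(k + 4)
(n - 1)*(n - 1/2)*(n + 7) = n^3 + 11*n^2/2 - 10*n + 7/2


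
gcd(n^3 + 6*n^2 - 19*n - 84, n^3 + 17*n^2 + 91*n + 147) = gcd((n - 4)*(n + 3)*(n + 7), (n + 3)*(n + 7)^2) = n^2 + 10*n + 21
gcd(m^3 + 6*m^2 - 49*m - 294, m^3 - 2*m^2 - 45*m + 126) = m + 7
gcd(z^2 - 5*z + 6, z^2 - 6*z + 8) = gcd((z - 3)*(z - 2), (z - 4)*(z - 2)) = z - 2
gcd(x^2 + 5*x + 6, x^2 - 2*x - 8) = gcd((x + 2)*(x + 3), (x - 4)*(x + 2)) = x + 2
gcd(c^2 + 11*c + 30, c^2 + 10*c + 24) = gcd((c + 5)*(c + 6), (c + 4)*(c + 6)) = c + 6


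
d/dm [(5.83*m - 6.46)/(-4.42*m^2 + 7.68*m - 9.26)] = (25.7686*m^2 - 57.1064*m - 4.373)/(19.5364*m^4 - 67.8912*m^3 + 140.8408*m^2 - 142.2336*m + 85.7476)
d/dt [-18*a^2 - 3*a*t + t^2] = -3*a + 2*t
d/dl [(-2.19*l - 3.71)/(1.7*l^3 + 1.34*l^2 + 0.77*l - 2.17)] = (7.446*l^3 + 21.8556*l^2 + 9.9428*l + 7.609)/(2.89*l^6 + 4.556*l^5 + 4.4136*l^4 - 5.3144*l^3 - 5.2227*l^2 - 3.3418*l + 4.7089)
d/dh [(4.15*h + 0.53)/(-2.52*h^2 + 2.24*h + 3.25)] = (10.458*h^2 + 2.6712*h + 12.3003)/(6.3504*h^4 - 11.2896*h^3 - 11.3624*h^2 + 14.56*h + 10.5625)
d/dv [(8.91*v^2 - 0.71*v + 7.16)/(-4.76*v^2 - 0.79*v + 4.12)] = (-10.4185*v^2 + 141.5816*v + 2.7312)/(22.6576*v^4 + 7.5208*v^3 - 38.5983*v^2 - 6.5096*v + 16.9744)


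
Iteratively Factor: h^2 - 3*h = (h)*(h - 3)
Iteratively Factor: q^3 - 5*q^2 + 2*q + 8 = (q - 2)*(q^2 - 3*q - 4) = (q - 2)*(q + 1)*(q - 4)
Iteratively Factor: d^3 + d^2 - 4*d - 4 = (d + 1)*(d^2 - 4) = (d - 2)*(d + 1)*(d + 2)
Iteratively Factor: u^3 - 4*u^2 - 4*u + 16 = (u - 2)*(u^2 - 2*u - 8) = (u - 2)*(u + 2)*(u - 4)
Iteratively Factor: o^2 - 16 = (o - 4)*(o + 4)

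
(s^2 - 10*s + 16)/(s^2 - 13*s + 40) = (s - 2)/(s - 5)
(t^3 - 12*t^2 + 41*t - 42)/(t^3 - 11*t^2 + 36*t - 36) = (t - 7)/(t - 6)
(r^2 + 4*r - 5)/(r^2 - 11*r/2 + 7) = 2*(r^2 + 4*r - 5)/(2*r^2 - 11*r + 14)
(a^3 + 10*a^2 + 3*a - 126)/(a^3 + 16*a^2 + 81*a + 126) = (a - 3)/(a + 3)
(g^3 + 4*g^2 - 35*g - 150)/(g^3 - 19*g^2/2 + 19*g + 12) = 2*(g^2 + 10*g + 25)/(2*g^2 - 7*g - 4)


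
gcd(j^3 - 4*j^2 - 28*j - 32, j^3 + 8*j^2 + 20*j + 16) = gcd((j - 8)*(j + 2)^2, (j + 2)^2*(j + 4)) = j^2 + 4*j + 4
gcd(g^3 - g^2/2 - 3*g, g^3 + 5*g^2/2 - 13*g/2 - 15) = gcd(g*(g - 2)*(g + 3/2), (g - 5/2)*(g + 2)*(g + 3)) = 1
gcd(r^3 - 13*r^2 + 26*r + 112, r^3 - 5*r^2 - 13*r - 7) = r - 7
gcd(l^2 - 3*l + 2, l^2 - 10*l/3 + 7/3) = l - 1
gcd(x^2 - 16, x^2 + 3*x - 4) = x + 4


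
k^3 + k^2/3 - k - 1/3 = (k - 1)*(k + 1/3)*(k + 1)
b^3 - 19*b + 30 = (b - 3)*(b - 2)*(b + 5)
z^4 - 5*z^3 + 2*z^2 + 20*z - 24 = (z - 3)*(z - 2)^2*(z + 2)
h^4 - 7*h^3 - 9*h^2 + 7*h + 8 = (h - 8)*(h - 1)*(h + 1)^2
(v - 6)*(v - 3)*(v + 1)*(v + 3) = v^4 - 5*v^3 - 15*v^2 + 45*v + 54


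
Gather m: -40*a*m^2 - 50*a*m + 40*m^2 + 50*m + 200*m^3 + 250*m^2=200*m^3 + m^2*(290 - 40*a) + m*(50 - 50*a)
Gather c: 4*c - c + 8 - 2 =3*c + 6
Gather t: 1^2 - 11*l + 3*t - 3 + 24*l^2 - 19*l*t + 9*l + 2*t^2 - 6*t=24*l^2 - 2*l + 2*t^2 + t*(-19*l - 3) - 2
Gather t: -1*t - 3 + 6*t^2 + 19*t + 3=6*t^2 + 18*t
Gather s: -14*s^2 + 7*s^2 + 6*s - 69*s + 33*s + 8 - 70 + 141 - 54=-7*s^2 - 30*s + 25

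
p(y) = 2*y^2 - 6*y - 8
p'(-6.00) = -30.00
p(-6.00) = 100.00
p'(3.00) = 6.00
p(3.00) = -8.00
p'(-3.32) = -19.28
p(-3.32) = 33.96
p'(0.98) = -2.08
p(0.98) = -11.96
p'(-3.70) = -20.80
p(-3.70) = 41.58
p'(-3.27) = -19.08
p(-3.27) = 33.01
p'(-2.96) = -17.84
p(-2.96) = 27.28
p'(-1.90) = -13.60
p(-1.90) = 10.62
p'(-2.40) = -15.60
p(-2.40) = 17.92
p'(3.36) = 7.44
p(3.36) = -5.58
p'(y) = 4*y - 6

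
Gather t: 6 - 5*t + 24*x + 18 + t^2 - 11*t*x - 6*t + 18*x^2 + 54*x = t^2 + t*(-11*x - 11) + 18*x^2 + 78*x + 24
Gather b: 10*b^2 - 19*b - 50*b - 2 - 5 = 10*b^2 - 69*b - 7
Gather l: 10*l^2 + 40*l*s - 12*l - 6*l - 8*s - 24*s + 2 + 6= 10*l^2 + l*(40*s - 18) - 32*s + 8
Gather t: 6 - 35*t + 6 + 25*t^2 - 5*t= 25*t^2 - 40*t + 12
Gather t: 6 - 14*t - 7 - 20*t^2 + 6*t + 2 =-20*t^2 - 8*t + 1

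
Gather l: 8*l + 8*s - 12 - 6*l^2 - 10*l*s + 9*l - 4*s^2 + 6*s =-6*l^2 + l*(17 - 10*s) - 4*s^2 + 14*s - 12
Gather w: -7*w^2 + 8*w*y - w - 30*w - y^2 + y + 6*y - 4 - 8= -7*w^2 + w*(8*y - 31) - y^2 + 7*y - 12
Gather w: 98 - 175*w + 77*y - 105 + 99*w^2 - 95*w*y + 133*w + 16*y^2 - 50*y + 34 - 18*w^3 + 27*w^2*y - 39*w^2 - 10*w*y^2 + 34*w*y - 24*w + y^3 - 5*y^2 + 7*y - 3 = -18*w^3 + w^2*(27*y + 60) + w*(-10*y^2 - 61*y - 66) + y^3 + 11*y^2 + 34*y + 24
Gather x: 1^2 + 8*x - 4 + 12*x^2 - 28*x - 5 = 12*x^2 - 20*x - 8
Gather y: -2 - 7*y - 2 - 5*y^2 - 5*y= -5*y^2 - 12*y - 4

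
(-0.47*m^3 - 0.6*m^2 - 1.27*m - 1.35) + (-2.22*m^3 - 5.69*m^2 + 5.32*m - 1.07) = -2.69*m^3 - 6.29*m^2 + 4.05*m - 2.42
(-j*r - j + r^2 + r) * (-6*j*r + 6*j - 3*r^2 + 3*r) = 6*j^2*r^2 - 6*j^2 - 3*j*r^3 + 3*j*r - 3*r^4 + 3*r^2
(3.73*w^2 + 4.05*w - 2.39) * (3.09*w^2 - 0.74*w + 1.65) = 11.5257*w^4 + 9.7543*w^3 - 4.2276*w^2 + 8.4511*w - 3.9435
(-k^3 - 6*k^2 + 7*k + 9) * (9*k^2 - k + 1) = -9*k^5 - 53*k^4 + 68*k^3 + 68*k^2 - 2*k + 9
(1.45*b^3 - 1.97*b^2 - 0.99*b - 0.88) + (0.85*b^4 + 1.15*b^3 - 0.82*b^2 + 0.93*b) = 0.85*b^4 + 2.6*b^3 - 2.79*b^2 - 0.0599999999999999*b - 0.88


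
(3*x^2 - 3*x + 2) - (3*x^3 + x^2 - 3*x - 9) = -3*x^3 + 2*x^2 + 11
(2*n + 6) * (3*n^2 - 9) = 6*n^3 + 18*n^2 - 18*n - 54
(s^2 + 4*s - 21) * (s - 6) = s^3 - 2*s^2 - 45*s + 126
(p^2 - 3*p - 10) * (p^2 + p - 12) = p^4 - 2*p^3 - 25*p^2 + 26*p + 120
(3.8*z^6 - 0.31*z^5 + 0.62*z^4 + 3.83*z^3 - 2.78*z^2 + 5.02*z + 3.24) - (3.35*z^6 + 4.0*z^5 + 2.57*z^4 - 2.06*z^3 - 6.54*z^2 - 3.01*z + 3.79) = 0.45*z^6 - 4.31*z^5 - 1.95*z^4 + 5.89*z^3 + 3.76*z^2 + 8.03*z - 0.55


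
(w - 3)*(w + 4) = w^2 + w - 12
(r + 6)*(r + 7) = r^2 + 13*r + 42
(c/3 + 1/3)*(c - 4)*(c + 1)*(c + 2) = c^4/3 - 11*c^2/3 - 6*c - 8/3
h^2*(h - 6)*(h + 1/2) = h^4 - 11*h^3/2 - 3*h^2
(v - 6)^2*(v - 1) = v^3 - 13*v^2 + 48*v - 36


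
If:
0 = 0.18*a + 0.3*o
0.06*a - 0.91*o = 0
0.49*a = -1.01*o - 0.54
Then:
No Solution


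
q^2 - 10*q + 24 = (q - 6)*(q - 4)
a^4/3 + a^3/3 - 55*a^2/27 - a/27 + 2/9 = (a/3 + 1)*(a - 2)*(a - 1/3)*(a + 1/3)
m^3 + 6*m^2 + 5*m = m*(m + 1)*(m + 5)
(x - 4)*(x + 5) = x^2 + x - 20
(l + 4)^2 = l^2 + 8*l + 16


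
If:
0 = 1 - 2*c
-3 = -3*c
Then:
No Solution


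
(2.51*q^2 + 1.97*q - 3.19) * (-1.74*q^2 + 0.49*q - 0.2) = -4.3674*q^4 - 2.1979*q^3 + 6.0139*q^2 - 1.9571*q + 0.638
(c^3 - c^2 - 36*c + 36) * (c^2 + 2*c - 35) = c^5 + c^4 - 73*c^3 - c^2 + 1332*c - 1260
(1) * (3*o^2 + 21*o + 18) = 3*o^2 + 21*o + 18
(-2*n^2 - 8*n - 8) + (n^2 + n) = -n^2 - 7*n - 8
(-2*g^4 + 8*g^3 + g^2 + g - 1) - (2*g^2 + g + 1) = -2*g^4 + 8*g^3 - g^2 - 2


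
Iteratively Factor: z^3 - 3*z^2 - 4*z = (z + 1)*(z^2 - 4*z) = z*(z + 1)*(z - 4)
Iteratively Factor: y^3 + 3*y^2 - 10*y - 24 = (y + 4)*(y^2 - y - 6) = (y - 3)*(y + 4)*(y + 2)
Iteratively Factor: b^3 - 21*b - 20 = (b + 1)*(b^2 - b - 20) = (b - 5)*(b + 1)*(b + 4)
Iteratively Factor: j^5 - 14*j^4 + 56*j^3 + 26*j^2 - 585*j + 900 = (j - 3)*(j^4 - 11*j^3 + 23*j^2 + 95*j - 300) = (j - 4)*(j - 3)*(j^3 - 7*j^2 - 5*j + 75) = (j - 5)*(j - 4)*(j - 3)*(j^2 - 2*j - 15) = (j - 5)^2*(j - 4)*(j - 3)*(j + 3)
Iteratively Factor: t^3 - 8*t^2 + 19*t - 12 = (t - 4)*(t^2 - 4*t + 3) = (t - 4)*(t - 1)*(t - 3)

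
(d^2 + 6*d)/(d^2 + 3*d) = (d + 6)/(d + 3)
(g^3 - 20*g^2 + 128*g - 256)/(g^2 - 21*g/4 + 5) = 4*(g^2 - 16*g + 64)/(4*g - 5)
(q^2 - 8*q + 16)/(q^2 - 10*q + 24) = (q - 4)/(q - 6)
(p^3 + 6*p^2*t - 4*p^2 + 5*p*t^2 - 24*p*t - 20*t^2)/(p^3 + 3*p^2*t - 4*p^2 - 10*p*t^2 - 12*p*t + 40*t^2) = (p + t)/(p - 2*t)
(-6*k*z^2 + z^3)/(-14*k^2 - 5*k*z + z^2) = z^2*(6*k - z)/(14*k^2 + 5*k*z - z^2)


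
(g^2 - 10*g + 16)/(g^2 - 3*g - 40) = (g - 2)/(g + 5)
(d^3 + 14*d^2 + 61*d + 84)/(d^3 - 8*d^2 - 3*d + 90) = (d^2 + 11*d + 28)/(d^2 - 11*d + 30)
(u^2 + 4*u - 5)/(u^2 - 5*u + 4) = (u + 5)/(u - 4)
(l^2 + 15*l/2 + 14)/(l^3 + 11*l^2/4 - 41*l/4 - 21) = 2*(2*l + 7)/(4*l^2 - 5*l - 21)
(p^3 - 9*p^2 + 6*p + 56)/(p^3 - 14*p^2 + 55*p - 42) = (p^2 - 2*p - 8)/(p^2 - 7*p + 6)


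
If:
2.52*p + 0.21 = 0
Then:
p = -0.08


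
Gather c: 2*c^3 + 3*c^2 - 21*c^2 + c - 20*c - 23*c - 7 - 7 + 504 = 2*c^3 - 18*c^2 - 42*c + 490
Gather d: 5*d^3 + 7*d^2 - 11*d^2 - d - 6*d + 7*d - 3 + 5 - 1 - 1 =5*d^3 - 4*d^2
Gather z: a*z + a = a*z + a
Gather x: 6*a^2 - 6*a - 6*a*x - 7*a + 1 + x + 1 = 6*a^2 - 13*a + x*(1 - 6*a) + 2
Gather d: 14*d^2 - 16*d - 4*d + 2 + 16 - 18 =14*d^2 - 20*d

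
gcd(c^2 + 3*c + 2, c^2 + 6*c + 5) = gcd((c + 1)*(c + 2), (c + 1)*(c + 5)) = c + 1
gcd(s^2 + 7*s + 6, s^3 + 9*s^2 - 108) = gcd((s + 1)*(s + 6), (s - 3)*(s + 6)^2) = s + 6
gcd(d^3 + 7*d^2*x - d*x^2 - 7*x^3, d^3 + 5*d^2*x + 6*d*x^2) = 1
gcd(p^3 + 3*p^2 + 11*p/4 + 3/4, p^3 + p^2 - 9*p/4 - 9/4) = p^2 + 5*p/2 + 3/2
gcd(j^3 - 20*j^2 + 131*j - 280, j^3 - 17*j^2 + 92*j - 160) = j^2 - 13*j + 40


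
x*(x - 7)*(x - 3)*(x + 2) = x^4 - 8*x^3 + x^2 + 42*x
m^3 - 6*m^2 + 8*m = m*(m - 4)*(m - 2)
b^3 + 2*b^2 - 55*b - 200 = (b - 8)*(b + 5)^2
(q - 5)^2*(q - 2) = q^3 - 12*q^2 + 45*q - 50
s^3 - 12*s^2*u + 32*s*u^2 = s*(s - 8*u)*(s - 4*u)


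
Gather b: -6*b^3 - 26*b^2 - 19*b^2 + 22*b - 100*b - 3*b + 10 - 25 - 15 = -6*b^3 - 45*b^2 - 81*b - 30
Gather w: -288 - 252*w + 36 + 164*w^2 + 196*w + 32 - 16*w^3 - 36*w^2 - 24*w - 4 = -16*w^3 + 128*w^2 - 80*w - 224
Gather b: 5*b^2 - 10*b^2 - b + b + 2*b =-5*b^2 + 2*b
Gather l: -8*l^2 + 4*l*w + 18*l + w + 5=-8*l^2 + l*(4*w + 18) + w + 5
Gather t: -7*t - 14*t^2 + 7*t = -14*t^2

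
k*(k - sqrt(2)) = k^2 - sqrt(2)*k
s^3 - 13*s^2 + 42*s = s*(s - 7)*(s - 6)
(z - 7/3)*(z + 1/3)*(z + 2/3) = z^3 - 4*z^2/3 - 19*z/9 - 14/27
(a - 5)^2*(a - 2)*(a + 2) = a^4 - 10*a^3 + 21*a^2 + 40*a - 100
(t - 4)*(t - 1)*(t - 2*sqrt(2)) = t^3 - 5*t^2 - 2*sqrt(2)*t^2 + 4*t + 10*sqrt(2)*t - 8*sqrt(2)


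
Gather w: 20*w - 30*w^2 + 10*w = -30*w^2 + 30*w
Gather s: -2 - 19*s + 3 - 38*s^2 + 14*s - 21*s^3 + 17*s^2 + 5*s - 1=-21*s^3 - 21*s^2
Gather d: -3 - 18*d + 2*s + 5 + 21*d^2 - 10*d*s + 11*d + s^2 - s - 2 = 21*d^2 + d*(-10*s - 7) + s^2 + s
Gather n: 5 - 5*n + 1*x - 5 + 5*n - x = 0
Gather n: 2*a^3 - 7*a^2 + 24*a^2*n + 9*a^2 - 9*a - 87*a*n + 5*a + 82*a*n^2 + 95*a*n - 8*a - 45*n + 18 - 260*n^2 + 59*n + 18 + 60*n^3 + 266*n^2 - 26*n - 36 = 2*a^3 + 2*a^2 - 12*a + 60*n^3 + n^2*(82*a + 6) + n*(24*a^2 + 8*a - 12)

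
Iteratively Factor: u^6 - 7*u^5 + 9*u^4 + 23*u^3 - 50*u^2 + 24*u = (u - 4)*(u^5 - 3*u^4 - 3*u^3 + 11*u^2 - 6*u) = (u - 4)*(u - 1)*(u^4 - 2*u^3 - 5*u^2 + 6*u) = (u - 4)*(u - 3)*(u - 1)*(u^3 + u^2 - 2*u) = u*(u - 4)*(u - 3)*(u - 1)*(u^2 + u - 2) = u*(u - 4)*(u - 3)*(u - 1)^2*(u + 2)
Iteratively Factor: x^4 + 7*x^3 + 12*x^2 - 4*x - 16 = (x + 2)*(x^3 + 5*x^2 + 2*x - 8) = (x + 2)^2*(x^2 + 3*x - 4) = (x - 1)*(x + 2)^2*(x + 4)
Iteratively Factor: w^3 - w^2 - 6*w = (w)*(w^2 - w - 6) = w*(w - 3)*(w + 2)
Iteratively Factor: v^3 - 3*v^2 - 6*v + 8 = (v - 1)*(v^2 - 2*v - 8) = (v - 4)*(v - 1)*(v + 2)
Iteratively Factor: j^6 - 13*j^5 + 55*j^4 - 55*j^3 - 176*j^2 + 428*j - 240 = (j - 4)*(j^5 - 9*j^4 + 19*j^3 + 21*j^2 - 92*j + 60) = (j - 4)*(j - 2)*(j^4 - 7*j^3 + 5*j^2 + 31*j - 30) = (j - 4)*(j - 3)*(j - 2)*(j^3 - 4*j^2 - 7*j + 10) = (j - 5)*(j - 4)*(j - 3)*(j - 2)*(j^2 + j - 2) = (j - 5)*(j - 4)*(j - 3)*(j - 2)*(j - 1)*(j + 2)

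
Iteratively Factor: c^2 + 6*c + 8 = (c + 4)*(c + 2)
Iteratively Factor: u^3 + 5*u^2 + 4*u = (u)*(u^2 + 5*u + 4) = u*(u + 1)*(u + 4)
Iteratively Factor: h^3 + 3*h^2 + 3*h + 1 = (h + 1)*(h^2 + 2*h + 1) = (h + 1)^2*(h + 1)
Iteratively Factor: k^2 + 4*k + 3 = (k + 3)*(k + 1)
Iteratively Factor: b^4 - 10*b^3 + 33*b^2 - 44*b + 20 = (b - 2)*(b^3 - 8*b^2 + 17*b - 10) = (b - 5)*(b - 2)*(b^2 - 3*b + 2) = (b - 5)*(b - 2)^2*(b - 1)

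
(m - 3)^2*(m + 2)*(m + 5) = m^4 + m^3 - 23*m^2 + 3*m + 90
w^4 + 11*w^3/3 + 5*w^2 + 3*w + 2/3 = (w + 2/3)*(w + 1)^3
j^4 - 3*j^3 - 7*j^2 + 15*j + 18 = (j - 3)^2*(j + 1)*(j + 2)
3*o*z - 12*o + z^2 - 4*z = (3*o + z)*(z - 4)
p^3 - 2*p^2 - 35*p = p*(p - 7)*(p + 5)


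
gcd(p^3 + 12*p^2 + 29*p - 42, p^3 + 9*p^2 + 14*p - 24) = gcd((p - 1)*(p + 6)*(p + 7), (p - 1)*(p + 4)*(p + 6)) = p^2 + 5*p - 6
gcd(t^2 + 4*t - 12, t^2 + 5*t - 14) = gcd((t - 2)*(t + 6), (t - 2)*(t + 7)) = t - 2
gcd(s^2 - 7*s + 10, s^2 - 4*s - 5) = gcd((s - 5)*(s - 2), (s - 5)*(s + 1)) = s - 5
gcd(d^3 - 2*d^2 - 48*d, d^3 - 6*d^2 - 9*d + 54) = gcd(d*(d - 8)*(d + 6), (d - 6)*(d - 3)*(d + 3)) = 1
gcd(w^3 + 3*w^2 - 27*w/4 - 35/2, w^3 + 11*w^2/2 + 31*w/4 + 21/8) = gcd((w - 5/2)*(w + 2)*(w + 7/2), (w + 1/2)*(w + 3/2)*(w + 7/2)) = w + 7/2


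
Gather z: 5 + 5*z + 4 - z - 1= 4*z + 8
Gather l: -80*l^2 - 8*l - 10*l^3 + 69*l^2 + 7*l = -10*l^3 - 11*l^2 - l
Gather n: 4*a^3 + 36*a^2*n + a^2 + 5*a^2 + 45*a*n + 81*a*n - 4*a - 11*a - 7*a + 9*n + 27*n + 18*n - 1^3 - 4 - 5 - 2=4*a^3 + 6*a^2 - 22*a + n*(36*a^2 + 126*a + 54) - 12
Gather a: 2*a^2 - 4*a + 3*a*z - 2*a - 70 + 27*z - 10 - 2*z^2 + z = 2*a^2 + a*(3*z - 6) - 2*z^2 + 28*z - 80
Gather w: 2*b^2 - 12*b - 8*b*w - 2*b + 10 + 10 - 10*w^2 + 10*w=2*b^2 - 14*b - 10*w^2 + w*(10 - 8*b) + 20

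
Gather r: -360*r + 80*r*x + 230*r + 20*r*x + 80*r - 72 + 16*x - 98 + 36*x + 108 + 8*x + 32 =r*(100*x - 50) + 60*x - 30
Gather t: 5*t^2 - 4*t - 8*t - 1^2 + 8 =5*t^2 - 12*t + 7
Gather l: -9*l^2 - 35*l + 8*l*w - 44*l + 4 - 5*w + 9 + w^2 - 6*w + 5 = -9*l^2 + l*(8*w - 79) + w^2 - 11*w + 18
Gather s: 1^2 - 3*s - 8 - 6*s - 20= -9*s - 27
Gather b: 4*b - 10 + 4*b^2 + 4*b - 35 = 4*b^2 + 8*b - 45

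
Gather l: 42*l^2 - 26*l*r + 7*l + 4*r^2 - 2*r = 42*l^2 + l*(7 - 26*r) + 4*r^2 - 2*r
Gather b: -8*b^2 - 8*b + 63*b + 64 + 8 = -8*b^2 + 55*b + 72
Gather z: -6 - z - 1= -z - 7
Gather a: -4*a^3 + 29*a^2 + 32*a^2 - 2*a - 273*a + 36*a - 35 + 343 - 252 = -4*a^3 + 61*a^2 - 239*a + 56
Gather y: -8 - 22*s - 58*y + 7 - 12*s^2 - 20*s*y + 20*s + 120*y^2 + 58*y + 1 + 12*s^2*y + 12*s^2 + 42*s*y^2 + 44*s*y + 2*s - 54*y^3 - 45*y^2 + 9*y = -54*y^3 + y^2*(42*s + 75) + y*(12*s^2 + 24*s + 9)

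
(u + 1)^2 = u^2 + 2*u + 1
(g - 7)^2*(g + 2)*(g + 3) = g^4 - 9*g^3 - 15*g^2 + 161*g + 294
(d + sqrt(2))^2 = d^2 + 2*sqrt(2)*d + 2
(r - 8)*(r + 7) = r^2 - r - 56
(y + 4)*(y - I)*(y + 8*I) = y^3 + 4*y^2 + 7*I*y^2 + 8*y + 28*I*y + 32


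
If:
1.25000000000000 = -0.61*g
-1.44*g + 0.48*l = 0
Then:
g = -2.05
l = -6.15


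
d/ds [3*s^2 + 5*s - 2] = 6*s + 5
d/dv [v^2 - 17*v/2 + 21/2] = 2*v - 17/2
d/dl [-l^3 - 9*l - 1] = -3*l^2 - 9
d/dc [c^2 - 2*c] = 2*c - 2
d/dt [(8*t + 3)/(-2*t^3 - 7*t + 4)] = (-16*t^3 - 56*t + (8*t + 3)*(6*t^2 + 7) + 32)/(2*t^3 + 7*t - 4)^2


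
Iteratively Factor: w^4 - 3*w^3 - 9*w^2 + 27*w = (w)*(w^3 - 3*w^2 - 9*w + 27) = w*(w + 3)*(w^2 - 6*w + 9) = w*(w - 3)*(w + 3)*(w - 3)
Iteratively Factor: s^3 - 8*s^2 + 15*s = (s - 5)*(s^2 - 3*s) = (s - 5)*(s - 3)*(s)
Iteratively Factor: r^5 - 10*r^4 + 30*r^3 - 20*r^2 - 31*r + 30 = (r - 2)*(r^4 - 8*r^3 + 14*r^2 + 8*r - 15) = (r - 5)*(r - 2)*(r^3 - 3*r^2 - r + 3) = (r - 5)*(r - 2)*(r - 1)*(r^2 - 2*r - 3) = (r - 5)*(r - 3)*(r - 2)*(r - 1)*(r + 1)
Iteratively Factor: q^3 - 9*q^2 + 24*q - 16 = (q - 1)*(q^2 - 8*q + 16) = (q - 4)*(q - 1)*(q - 4)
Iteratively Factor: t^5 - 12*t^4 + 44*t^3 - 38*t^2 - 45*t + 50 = (t - 5)*(t^4 - 7*t^3 + 9*t^2 + 7*t - 10) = (t - 5)^2*(t^3 - 2*t^2 - t + 2) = (t - 5)^2*(t - 1)*(t^2 - t - 2) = (t - 5)^2*(t - 1)*(t + 1)*(t - 2)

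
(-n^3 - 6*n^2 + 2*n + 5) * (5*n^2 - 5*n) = -5*n^5 - 25*n^4 + 40*n^3 + 15*n^2 - 25*n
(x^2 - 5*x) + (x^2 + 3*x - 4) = 2*x^2 - 2*x - 4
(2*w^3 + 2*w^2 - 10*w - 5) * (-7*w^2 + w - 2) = -14*w^5 - 12*w^4 + 68*w^3 + 21*w^2 + 15*w + 10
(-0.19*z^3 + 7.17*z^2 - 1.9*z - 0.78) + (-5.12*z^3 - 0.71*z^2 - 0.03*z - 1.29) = -5.31*z^3 + 6.46*z^2 - 1.93*z - 2.07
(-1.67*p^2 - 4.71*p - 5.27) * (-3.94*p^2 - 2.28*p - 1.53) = 6.5798*p^4 + 22.365*p^3 + 34.0577*p^2 + 19.2219*p + 8.0631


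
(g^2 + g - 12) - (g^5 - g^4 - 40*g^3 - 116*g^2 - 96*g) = -g^5 + g^4 + 40*g^3 + 117*g^2 + 97*g - 12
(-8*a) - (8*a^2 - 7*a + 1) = -8*a^2 - a - 1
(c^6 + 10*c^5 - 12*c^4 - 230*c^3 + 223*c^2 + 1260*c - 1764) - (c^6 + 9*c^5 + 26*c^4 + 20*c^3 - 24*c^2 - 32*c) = c^5 - 38*c^4 - 250*c^3 + 247*c^2 + 1292*c - 1764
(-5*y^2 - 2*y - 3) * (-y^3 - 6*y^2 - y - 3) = 5*y^5 + 32*y^4 + 20*y^3 + 35*y^2 + 9*y + 9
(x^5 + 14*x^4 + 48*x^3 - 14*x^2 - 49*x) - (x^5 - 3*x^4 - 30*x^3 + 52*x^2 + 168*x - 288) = 17*x^4 + 78*x^3 - 66*x^2 - 217*x + 288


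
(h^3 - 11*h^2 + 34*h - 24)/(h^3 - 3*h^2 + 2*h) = (h^2 - 10*h + 24)/(h*(h - 2))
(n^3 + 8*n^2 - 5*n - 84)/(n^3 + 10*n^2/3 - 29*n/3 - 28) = 3*(n + 7)/(3*n + 7)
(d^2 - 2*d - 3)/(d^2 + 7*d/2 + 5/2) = 2*(d - 3)/(2*d + 5)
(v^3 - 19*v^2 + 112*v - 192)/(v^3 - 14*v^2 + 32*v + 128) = (v - 3)/(v + 2)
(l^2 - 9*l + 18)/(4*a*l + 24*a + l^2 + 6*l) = (l^2 - 9*l + 18)/(4*a*l + 24*a + l^2 + 6*l)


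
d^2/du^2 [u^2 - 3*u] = 2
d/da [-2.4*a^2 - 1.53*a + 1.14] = -4.8*a - 1.53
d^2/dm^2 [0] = 0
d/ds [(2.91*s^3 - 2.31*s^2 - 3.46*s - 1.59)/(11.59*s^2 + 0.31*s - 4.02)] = (33.7269*s^4 + 1.8042*s^3 + 4.2907*s^2 + 55.4286*s + 14.4021)/(134.3281*s^4 + 7.1858*s^3 - 93.0875*s^2 - 2.4924*s + 16.1604)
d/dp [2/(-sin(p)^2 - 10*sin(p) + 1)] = 4*(sin(p) + 5)*cos(p)/(10*sin(p) - cos(p)^2)^2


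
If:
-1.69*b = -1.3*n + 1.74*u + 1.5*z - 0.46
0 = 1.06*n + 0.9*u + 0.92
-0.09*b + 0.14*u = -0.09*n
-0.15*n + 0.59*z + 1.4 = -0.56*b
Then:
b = 0.03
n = -1.95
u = 1.28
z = -2.90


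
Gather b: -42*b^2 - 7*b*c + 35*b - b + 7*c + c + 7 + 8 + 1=-42*b^2 + b*(34 - 7*c) + 8*c + 16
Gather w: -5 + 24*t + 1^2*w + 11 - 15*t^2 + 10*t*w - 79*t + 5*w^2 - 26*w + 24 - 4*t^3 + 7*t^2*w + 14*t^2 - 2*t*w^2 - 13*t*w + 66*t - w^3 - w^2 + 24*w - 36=-4*t^3 - t^2 + 11*t - w^3 + w^2*(4 - 2*t) + w*(7*t^2 - 3*t - 1) - 6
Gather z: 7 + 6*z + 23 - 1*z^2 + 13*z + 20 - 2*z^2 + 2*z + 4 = -3*z^2 + 21*z + 54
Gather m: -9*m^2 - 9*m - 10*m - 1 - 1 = -9*m^2 - 19*m - 2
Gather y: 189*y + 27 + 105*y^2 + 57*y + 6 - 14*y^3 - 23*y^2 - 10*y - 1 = -14*y^3 + 82*y^2 + 236*y + 32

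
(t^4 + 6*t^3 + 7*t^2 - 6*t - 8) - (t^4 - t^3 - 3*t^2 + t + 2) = 7*t^3 + 10*t^2 - 7*t - 10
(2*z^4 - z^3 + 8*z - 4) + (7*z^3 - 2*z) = 2*z^4 + 6*z^3 + 6*z - 4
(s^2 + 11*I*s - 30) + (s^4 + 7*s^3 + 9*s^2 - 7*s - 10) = s^4 + 7*s^3 + 10*s^2 - 7*s + 11*I*s - 40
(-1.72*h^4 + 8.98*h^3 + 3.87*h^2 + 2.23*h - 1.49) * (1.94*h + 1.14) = -3.3368*h^5 + 15.4604*h^4 + 17.745*h^3 + 8.738*h^2 - 0.3484*h - 1.6986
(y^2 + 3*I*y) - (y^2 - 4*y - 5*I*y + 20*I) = 4*y + 8*I*y - 20*I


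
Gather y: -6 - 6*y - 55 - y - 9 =-7*y - 70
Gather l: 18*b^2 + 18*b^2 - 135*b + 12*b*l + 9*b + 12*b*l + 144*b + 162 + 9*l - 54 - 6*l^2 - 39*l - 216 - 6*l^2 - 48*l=36*b^2 + 18*b - 12*l^2 + l*(24*b - 78) - 108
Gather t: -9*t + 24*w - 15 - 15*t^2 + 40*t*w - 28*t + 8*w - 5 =-15*t^2 + t*(40*w - 37) + 32*w - 20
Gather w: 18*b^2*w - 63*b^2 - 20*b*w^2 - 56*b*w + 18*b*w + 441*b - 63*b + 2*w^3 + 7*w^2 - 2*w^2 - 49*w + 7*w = -63*b^2 + 378*b + 2*w^3 + w^2*(5 - 20*b) + w*(18*b^2 - 38*b - 42)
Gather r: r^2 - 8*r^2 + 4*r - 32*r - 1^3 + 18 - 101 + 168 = -7*r^2 - 28*r + 84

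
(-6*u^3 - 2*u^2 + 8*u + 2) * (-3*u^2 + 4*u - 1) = 18*u^5 - 18*u^4 - 26*u^3 + 28*u^2 - 2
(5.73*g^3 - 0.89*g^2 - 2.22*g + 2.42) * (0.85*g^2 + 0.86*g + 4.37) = 4.8705*g^5 + 4.1713*g^4 + 22.3877*g^3 - 3.7415*g^2 - 7.6202*g + 10.5754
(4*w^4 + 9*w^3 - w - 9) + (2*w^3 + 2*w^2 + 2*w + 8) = 4*w^4 + 11*w^3 + 2*w^2 + w - 1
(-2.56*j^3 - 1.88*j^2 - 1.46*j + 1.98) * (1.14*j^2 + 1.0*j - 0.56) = -2.9184*j^5 - 4.7032*j^4 - 2.1108*j^3 + 1.85*j^2 + 2.7976*j - 1.1088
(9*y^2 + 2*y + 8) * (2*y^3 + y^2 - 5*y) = 18*y^5 + 13*y^4 - 27*y^3 - 2*y^2 - 40*y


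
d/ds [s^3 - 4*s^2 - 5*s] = 3*s^2 - 8*s - 5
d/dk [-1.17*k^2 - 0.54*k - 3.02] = -2.34*k - 0.54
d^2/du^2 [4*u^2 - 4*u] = 8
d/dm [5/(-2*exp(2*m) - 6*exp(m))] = 5*(2*exp(m) + 3)*exp(-m)/(2*(exp(m) + 3)^2)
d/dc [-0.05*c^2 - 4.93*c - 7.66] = -0.1*c - 4.93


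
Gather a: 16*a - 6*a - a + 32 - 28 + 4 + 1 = 9*a + 9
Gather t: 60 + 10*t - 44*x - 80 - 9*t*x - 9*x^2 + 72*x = t*(10 - 9*x) - 9*x^2 + 28*x - 20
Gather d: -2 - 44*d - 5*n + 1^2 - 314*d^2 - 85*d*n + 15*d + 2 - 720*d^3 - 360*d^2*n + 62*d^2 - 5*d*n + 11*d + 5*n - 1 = -720*d^3 + d^2*(-360*n - 252) + d*(-90*n - 18)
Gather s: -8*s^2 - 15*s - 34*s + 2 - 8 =-8*s^2 - 49*s - 6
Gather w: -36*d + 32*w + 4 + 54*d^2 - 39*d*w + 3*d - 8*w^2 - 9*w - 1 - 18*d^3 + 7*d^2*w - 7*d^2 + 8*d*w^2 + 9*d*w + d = -18*d^3 + 47*d^2 - 32*d + w^2*(8*d - 8) + w*(7*d^2 - 30*d + 23) + 3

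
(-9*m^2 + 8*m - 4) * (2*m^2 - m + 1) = -18*m^4 + 25*m^3 - 25*m^2 + 12*m - 4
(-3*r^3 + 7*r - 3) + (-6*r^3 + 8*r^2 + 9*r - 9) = -9*r^3 + 8*r^2 + 16*r - 12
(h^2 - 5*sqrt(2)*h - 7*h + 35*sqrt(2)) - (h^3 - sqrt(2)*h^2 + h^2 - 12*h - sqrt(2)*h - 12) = -h^3 + sqrt(2)*h^2 - 4*sqrt(2)*h + 5*h + 12 + 35*sqrt(2)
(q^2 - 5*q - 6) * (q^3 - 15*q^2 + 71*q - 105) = q^5 - 20*q^4 + 140*q^3 - 370*q^2 + 99*q + 630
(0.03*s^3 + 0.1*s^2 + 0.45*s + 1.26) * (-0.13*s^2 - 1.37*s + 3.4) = -0.0039*s^5 - 0.0541*s^4 - 0.0935*s^3 - 0.4403*s^2 - 0.1962*s + 4.284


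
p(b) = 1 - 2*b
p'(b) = -2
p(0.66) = -0.32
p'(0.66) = -2.00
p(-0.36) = 1.72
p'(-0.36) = -2.00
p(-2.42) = 5.84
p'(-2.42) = -2.00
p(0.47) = 0.06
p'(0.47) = -2.00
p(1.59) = -2.18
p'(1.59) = -2.00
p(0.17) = 0.66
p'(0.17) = -2.00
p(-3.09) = 7.18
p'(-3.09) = -2.00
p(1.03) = -1.06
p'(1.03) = -2.00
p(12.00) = -23.00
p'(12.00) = -2.00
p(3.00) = -5.00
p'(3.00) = -2.00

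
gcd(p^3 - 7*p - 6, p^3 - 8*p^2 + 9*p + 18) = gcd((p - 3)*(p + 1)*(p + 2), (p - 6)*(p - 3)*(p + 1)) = p^2 - 2*p - 3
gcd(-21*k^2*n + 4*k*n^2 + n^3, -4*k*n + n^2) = n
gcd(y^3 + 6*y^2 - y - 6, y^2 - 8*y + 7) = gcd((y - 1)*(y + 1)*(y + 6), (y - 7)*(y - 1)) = y - 1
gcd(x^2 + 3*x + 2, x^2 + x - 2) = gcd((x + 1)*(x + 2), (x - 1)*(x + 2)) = x + 2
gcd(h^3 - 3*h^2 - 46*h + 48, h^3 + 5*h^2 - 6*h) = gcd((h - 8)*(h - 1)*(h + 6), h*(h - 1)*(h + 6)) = h^2 + 5*h - 6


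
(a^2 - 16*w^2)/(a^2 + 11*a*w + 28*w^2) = (a - 4*w)/(a + 7*w)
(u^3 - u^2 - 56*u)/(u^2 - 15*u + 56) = u*(u + 7)/(u - 7)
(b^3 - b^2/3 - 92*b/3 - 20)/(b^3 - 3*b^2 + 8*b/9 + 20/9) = 3*(b^2 - b - 30)/(3*b^2 - 11*b + 10)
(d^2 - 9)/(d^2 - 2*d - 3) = (d + 3)/(d + 1)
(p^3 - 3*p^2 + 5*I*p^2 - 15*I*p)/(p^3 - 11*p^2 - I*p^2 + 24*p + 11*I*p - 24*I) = p*(p + 5*I)/(p^2 - p*(8 + I) + 8*I)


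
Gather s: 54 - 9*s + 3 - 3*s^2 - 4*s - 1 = -3*s^2 - 13*s + 56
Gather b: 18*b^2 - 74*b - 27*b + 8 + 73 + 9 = 18*b^2 - 101*b + 90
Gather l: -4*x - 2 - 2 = -4*x - 4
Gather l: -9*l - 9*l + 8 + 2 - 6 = 4 - 18*l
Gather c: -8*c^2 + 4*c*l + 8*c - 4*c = -8*c^2 + c*(4*l + 4)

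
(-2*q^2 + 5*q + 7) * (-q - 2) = 2*q^3 - q^2 - 17*q - 14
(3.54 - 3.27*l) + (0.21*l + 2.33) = 5.87 - 3.06*l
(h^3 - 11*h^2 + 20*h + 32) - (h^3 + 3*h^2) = -14*h^2 + 20*h + 32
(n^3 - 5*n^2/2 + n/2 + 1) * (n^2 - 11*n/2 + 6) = n^5 - 8*n^4 + 81*n^3/4 - 67*n^2/4 - 5*n/2 + 6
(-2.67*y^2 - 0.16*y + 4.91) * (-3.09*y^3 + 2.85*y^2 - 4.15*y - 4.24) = 8.2503*y^5 - 7.1151*y^4 - 4.5474*y^3 + 25.9783*y^2 - 19.6981*y - 20.8184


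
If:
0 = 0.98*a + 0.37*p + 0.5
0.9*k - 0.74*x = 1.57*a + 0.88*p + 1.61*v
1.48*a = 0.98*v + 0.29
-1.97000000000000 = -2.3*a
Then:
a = 0.86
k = 0.822222222222222*x - 0.26077481207916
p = -3.62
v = 1.00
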